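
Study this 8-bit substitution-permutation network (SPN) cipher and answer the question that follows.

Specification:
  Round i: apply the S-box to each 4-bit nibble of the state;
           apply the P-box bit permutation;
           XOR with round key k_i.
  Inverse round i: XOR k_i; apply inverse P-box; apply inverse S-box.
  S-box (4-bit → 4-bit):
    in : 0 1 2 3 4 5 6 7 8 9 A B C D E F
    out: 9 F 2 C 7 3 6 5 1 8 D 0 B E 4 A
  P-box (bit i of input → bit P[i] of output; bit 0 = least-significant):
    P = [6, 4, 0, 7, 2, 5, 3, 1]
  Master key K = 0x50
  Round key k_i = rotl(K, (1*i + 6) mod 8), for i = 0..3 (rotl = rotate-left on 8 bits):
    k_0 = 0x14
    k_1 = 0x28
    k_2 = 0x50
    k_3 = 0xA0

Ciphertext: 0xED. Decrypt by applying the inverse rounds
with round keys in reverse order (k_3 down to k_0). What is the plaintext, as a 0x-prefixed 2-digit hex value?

s_0 = ciphertext = 0xED
s_1 = InvRound(s_0, k_3) = 0x77
s_2 = InvRound(s_1, k_2) = 0xCE
s_3 = InvRound(s_2, k_1) = 0xC0
s_4 = InvRound(s_3, k_0) = 0x8C

0x8C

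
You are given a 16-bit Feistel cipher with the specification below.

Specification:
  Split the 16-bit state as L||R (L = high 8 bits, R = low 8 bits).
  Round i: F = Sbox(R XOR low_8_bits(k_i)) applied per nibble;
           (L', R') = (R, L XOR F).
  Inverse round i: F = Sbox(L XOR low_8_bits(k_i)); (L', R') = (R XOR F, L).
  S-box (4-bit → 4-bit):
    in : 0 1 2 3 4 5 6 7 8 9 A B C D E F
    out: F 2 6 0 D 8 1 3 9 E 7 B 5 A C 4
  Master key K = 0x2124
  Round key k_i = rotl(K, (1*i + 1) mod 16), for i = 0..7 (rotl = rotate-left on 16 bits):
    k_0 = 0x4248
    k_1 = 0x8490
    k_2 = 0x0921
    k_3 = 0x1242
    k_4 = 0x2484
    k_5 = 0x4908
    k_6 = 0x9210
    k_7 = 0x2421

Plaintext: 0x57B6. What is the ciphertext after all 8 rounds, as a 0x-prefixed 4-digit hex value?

s_0 = plaintext = 0x57B6
s_1 = Round(s_0, k_0) = 0xB61B
s_2 = Round(s_1, k_1) = 0x1B2D
s_3 = Round(s_2, k_2) = 0x2DEE
s_4 = Round(s_3, k_3) = 0xEE58
s_5 = Round(s_4, k_4) = 0x584B
s_6 = Round(s_5, k_5) = 0x4B88
s_7 = Round(s_6, k_6) = 0x88A2
s_8 = Round(s_7, k_7) = 0xA218

0xA218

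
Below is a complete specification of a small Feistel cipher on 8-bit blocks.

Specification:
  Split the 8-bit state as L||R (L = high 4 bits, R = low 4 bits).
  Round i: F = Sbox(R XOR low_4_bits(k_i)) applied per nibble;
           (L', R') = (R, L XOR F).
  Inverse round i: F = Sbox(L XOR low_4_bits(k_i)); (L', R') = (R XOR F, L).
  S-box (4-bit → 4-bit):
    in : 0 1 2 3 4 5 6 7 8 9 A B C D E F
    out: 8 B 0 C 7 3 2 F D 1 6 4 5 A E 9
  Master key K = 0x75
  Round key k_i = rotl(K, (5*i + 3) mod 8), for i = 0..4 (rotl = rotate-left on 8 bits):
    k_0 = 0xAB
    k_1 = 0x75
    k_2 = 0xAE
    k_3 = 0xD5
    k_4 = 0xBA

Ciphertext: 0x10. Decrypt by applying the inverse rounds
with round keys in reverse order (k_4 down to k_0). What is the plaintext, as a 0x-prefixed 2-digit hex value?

0xF8

s_0 = ciphertext = 0x10
s_1 = InvRound(s_0, k_4) = 0x41
s_2 = InvRound(s_1, k_3) = 0xA4
s_3 = InvRound(s_2, k_2) = 0x3A
s_4 = InvRound(s_3, k_1) = 0x83
s_5 = InvRound(s_4, k_0) = 0xF8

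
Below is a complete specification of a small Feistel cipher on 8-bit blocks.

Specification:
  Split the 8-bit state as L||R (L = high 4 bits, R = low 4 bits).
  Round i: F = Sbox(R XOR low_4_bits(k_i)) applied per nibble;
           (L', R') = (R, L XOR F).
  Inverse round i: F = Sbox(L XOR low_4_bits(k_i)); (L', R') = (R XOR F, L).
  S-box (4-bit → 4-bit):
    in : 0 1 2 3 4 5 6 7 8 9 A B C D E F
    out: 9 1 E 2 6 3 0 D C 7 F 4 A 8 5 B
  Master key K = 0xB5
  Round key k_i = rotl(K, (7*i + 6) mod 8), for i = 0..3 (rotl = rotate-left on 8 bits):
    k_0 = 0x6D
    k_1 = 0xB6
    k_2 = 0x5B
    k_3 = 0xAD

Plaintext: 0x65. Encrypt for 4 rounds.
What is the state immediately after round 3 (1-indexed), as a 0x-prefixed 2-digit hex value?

s_0 = plaintext = 0x65
s_1 = Round(s_0, k_0) = 0x5A
s_2 = Round(s_1, k_1) = 0xAF
s_3 = Round(s_2, k_2) = 0xFC
s_4 = Round(s_3, k_3) = 0xCE

0xFC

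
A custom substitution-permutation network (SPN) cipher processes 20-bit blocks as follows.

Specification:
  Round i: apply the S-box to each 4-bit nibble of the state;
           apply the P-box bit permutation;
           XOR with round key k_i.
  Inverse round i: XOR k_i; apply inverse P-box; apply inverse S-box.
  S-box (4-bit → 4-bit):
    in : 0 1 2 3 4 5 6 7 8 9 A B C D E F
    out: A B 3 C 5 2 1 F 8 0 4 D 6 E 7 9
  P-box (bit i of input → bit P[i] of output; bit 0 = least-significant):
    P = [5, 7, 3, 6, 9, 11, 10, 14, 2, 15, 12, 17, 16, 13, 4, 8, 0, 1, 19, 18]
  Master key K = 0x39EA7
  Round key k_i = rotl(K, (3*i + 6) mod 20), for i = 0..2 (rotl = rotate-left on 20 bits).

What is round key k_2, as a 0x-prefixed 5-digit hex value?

K = 0x39EA7
k_0 = rotl(K, (3*0+6) mod 20) = rotl(K, 6) = 0x7A9CE
k_1 = rotl(K, (3*1+6) mod 20) = rotl(K, 9) = 0xD4E73
k_2 = rotl(K, (3*2+6) mod 20) = rotl(K, 12) = 0xA739E

0xA739E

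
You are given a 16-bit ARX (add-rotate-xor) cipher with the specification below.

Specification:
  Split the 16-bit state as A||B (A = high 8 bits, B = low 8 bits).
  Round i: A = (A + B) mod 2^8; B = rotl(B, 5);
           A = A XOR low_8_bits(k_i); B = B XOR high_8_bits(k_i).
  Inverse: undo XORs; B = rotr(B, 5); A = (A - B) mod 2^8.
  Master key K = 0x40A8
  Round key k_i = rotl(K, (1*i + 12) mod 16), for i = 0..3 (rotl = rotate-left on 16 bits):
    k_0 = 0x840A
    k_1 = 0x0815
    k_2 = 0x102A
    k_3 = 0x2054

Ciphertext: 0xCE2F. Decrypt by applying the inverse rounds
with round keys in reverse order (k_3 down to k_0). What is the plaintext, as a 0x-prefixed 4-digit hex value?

0x86F6

s_0 = ciphertext = 0xCE2F
s_1 = InvRound(s_0, k_3) = 0x2278
s_2 = InvRound(s_1, k_2) = 0xC543
s_3 = InvRound(s_2, k_1) = 0x765A
s_4 = InvRound(s_3, k_0) = 0x86F6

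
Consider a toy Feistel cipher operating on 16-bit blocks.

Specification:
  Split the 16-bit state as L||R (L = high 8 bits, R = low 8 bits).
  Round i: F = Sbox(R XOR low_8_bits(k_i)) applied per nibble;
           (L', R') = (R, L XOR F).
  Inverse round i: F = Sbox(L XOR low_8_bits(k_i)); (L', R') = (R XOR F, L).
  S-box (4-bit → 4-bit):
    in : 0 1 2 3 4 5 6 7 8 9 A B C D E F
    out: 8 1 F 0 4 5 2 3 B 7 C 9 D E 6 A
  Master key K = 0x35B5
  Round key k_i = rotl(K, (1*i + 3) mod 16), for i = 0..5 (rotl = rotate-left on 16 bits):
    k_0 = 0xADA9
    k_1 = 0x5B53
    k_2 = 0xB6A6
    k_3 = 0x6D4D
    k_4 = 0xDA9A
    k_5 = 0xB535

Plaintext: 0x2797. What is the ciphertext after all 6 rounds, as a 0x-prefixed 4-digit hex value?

0xF110

s_0 = plaintext = 0x2797
s_1 = Round(s_0, k_0) = 0x9721
s_2 = Round(s_1, k_1) = 0x21A8
s_3 = Round(s_2, k_2) = 0xA8A7
s_4 = Round(s_3, k_3) = 0xA7C4
s_5 = Round(s_4, k_4) = 0xC4F1
s_6 = Round(s_5, k_5) = 0xF110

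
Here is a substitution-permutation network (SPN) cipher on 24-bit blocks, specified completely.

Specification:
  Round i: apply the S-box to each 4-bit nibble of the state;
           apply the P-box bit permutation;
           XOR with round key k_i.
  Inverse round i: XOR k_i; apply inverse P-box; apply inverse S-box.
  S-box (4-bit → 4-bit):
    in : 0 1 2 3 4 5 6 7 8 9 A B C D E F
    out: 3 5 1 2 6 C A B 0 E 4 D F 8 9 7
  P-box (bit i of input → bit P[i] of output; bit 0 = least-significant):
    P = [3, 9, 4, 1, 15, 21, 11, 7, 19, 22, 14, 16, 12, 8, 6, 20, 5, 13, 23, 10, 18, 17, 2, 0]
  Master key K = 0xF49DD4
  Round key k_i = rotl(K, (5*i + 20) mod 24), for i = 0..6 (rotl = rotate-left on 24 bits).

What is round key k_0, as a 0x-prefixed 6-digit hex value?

0x4F49DD

K = 0xF49DD4
k_0 = rotl(K, (5*0+20) mod 24) = rotl(K, 20) = 0x4F49DD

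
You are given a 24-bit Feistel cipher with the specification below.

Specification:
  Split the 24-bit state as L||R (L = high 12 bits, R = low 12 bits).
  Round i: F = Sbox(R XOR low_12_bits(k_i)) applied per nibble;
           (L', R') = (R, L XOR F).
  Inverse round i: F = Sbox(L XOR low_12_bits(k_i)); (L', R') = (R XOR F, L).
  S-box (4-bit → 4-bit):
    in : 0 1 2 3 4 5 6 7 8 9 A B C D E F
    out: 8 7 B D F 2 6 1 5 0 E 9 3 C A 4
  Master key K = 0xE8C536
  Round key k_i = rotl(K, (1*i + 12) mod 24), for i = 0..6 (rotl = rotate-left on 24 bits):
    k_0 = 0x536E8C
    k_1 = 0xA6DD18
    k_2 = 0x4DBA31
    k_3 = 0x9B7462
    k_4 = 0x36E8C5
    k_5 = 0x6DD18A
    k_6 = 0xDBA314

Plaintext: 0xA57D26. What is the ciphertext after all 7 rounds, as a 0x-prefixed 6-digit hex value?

0x685376

s_0 = plaintext = 0xA57D26
s_1 = Round(s_0, k_0) = 0xD267B9
s_2 = Round(s_1, k_1) = 0x7B93C1
s_3 = Round(s_2, k_2) = 0x3C17F1
s_4 = Round(s_3, k_3) = 0x7F1ECC
s_5 = Round(s_4, k_4) = 0xECC171
s_6 = Round(s_5, k_5) = 0x171685
s_7 = Round(s_6, k_6) = 0x685376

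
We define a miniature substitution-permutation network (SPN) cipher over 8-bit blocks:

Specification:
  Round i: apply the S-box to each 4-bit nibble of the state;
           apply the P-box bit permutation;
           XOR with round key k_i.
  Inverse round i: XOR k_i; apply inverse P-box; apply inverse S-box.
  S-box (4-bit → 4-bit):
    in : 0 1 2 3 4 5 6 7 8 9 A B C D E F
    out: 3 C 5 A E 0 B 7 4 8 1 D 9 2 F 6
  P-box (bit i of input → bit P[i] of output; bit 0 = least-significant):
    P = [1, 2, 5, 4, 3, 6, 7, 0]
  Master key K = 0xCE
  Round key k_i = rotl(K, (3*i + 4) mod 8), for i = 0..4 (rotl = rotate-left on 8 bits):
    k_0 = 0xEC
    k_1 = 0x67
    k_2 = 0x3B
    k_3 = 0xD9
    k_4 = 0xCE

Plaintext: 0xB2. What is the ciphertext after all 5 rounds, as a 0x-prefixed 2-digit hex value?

s_0 = plaintext = 0xB2
s_1 = Round(s_0, k_0) = 0x47
s_2 = Round(s_1, k_1) = 0x80
s_3 = Round(s_2, k_2) = 0xBD
s_4 = Round(s_3, k_3) = 0x54
s_5 = Round(s_4, k_4) = 0xFA

0xFA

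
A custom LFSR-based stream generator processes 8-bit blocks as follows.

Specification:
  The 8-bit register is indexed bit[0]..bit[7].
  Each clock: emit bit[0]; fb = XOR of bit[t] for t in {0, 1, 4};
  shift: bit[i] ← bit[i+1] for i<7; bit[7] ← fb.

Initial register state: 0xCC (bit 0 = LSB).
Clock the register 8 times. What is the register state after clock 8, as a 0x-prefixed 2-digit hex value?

reg_0 = 0xCC
clock 1: out=0, reg = 0x66
clock 2: out=0, reg = 0xB3
clock 3: out=1, reg = 0xD9
clock 4: out=1, reg = 0x6C
clock 5: out=0, reg = 0x36
clock 6: out=0, reg = 0x1B
clock 7: out=1, reg = 0x8D
clock 8: out=1, reg = 0xC6

0xC6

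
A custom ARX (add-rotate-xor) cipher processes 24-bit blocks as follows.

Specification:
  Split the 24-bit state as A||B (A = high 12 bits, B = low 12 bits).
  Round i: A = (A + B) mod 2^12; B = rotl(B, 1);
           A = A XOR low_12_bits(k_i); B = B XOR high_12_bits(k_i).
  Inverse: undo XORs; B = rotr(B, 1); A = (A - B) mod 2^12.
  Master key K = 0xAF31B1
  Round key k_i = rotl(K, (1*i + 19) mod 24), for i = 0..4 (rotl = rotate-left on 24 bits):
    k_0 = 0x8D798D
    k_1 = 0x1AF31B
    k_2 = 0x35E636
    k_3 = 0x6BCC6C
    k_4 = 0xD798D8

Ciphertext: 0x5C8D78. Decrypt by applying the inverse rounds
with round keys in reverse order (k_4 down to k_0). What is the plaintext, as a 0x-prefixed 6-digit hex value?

s_0 = ciphertext = 0x5C8D78
s_1 = InvRound(s_0, k_4) = 0x510800
s_2 = InvRound(s_1, k_3) = 0x21E75E
s_3 = InvRound(s_2, k_2) = 0x228200
s_4 = InvRound(s_3, k_1) = 0x75C9D7
s_5 = InvRound(s_4, k_0) = 0xE51080

0xE51080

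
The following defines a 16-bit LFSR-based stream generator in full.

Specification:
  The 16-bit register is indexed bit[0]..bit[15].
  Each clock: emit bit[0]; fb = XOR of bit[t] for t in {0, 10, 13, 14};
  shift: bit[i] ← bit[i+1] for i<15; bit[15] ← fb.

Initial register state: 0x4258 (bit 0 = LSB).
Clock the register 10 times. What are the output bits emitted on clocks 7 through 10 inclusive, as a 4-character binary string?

1001

reg_0 = 0x4258
clock 1: out=0, reg = 0xA12C
clock 2: out=0, reg = 0xD096
clock 3: out=0, reg = 0xE84B
clock 4: out=1, reg = 0xF425
clock 5: out=1, reg = 0x7A12
clock 6: out=0, reg = 0x3D09
clock 7: out=1, reg = 0x9E84
clock 8: out=0, reg = 0xCF42
clock 9: out=0, reg = 0x67A1
clock 10: out=1, reg = 0x33D0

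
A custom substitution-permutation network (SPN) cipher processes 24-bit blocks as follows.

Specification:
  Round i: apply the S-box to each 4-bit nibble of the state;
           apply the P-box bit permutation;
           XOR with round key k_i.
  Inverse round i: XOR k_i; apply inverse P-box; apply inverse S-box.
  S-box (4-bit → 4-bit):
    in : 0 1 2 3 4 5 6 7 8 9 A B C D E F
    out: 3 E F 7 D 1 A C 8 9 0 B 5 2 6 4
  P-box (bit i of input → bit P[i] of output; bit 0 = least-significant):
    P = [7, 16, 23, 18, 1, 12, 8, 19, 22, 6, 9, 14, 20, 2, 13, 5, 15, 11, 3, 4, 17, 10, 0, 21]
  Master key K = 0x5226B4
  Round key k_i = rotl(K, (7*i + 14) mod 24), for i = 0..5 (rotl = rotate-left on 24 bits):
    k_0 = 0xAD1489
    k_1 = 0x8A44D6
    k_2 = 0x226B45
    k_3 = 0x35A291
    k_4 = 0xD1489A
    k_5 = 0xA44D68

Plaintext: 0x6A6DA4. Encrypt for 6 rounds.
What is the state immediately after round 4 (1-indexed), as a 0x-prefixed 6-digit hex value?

s_0 = plaintext = 0x6A6DA4
s_1 = Round(s_0, k_0) = 0x09106D
s_2 = Round(s_1, k_1) = 0xC1F0A2
s_3 = Round(s_2, k_2) = 0xE5439C
s_4 = Round(s_3, k_3) = 0xED0472
s_5 = Round(s_4, k_4) = 0x0C071F
s_6 = Round(s_5, k_5) = 0x3E9A64

0xED0472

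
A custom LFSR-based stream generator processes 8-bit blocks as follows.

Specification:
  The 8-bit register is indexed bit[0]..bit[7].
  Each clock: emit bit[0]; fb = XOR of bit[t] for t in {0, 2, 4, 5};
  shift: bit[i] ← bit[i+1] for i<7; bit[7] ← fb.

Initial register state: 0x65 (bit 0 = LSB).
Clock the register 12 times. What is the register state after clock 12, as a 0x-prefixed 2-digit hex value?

reg_0 = 0x65
clock 1: out=1, reg = 0xB2
clock 2: out=0, reg = 0x59
clock 3: out=1, reg = 0x2C
clock 4: out=0, reg = 0x16
clock 5: out=0, reg = 0x0B
clock 6: out=1, reg = 0x85
clock 7: out=1, reg = 0x42
clock 8: out=0, reg = 0x21
clock 9: out=1, reg = 0x10
clock 10: out=0, reg = 0x88
clock 11: out=0, reg = 0x44
clock 12: out=0, reg = 0xA2

0xA2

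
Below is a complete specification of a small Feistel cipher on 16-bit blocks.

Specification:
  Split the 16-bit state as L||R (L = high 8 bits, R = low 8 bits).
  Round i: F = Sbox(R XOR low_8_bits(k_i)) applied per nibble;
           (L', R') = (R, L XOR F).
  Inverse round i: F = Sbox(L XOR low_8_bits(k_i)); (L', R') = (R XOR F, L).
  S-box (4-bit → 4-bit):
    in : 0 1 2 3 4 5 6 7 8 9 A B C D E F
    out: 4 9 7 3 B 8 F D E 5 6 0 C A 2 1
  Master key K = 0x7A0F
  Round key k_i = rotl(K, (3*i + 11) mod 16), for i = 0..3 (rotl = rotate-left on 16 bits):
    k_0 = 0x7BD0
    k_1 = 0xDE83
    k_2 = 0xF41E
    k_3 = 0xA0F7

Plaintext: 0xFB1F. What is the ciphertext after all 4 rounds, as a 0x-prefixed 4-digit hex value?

0x71F5

s_0 = plaintext = 0xFB1F
s_1 = Round(s_0, k_0) = 0x1F3A
s_2 = Round(s_1, k_1) = 0x3A1A
s_3 = Round(s_2, k_2) = 0x1A71
s_4 = Round(s_3, k_3) = 0x71F5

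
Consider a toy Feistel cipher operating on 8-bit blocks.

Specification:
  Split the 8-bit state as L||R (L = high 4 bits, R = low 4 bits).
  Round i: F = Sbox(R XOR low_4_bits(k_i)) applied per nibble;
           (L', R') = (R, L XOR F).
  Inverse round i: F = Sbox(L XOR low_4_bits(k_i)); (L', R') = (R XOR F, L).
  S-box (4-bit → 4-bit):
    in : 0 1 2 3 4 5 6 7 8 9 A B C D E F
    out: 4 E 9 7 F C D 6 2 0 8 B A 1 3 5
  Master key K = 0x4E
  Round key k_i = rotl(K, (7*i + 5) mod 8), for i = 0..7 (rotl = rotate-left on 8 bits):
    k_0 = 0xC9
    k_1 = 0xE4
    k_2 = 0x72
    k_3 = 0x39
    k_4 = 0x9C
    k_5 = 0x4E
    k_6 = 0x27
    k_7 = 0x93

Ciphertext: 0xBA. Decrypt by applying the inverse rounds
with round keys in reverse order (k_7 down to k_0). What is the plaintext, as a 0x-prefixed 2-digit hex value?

s_0 = ciphertext = 0xBA
s_1 = InvRound(s_0, k_7) = 0x8B
s_2 = InvRound(s_1, k_6) = 0xE8
s_3 = InvRound(s_2, k_5) = 0xCE
s_4 = InvRound(s_3, k_4) = 0xAC
s_5 = InvRound(s_4, k_3) = 0xBA
s_6 = InvRound(s_5, k_2) = 0xAB
s_7 = InvRound(s_6, k_1) = 0x8A
s_8 = InvRound(s_7, k_0) = 0x48

0x48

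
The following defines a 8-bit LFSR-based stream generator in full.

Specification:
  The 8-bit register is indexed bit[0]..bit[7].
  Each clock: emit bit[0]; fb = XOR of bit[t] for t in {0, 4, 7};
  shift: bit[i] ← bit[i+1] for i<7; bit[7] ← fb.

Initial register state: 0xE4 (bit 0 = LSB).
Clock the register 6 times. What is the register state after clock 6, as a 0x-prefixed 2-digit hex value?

0xA7

reg_0 = 0xE4
clock 1: out=0, reg = 0xF2
clock 2: out=0, reg = 0x79
clock 3: out=1, reg = 0x3C
clock 4: out=0, reg = 0x9E
clock 5: out=0, reg = 0x4F
clock 6: out=1, reg = 0xA7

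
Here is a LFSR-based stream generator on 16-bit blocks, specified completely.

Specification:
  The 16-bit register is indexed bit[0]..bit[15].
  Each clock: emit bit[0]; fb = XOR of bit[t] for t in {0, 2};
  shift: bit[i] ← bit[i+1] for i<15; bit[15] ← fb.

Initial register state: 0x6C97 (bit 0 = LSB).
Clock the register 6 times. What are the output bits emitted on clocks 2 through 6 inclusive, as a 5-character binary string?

reg_0 = 0x6C97
clock 1: out=1, reg = 0x364B
clock 2: out=1, reg = 0x9B25
clock 3: out=1, reg = 0x4D92
clock 4: out=0, reg = 0x26C9
clock 5: out=1, reg = 0x9364
clock 6: out=0, reg = 0xC9B2

11010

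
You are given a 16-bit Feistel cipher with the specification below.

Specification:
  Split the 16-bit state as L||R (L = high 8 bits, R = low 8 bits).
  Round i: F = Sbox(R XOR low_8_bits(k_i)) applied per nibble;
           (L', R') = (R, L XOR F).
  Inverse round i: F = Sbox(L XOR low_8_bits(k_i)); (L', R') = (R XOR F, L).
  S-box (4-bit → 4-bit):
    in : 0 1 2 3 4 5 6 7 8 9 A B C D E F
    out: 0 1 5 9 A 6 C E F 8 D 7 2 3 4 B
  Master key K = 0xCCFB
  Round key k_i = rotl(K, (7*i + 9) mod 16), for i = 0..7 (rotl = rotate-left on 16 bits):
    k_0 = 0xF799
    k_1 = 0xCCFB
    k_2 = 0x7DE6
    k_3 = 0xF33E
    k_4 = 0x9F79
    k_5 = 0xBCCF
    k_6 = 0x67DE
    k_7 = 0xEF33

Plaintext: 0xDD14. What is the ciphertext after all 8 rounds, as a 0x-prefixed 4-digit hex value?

0x7351

s_0 = plaintext = 0xDD14
s_1 = Round(s_0, k_0) = 0x142E
s_2 = Round(s_1, k_1) = 0x2E22
s_3 = Round(s_2, k_2) = 0x2204
s_4 = Round(s_3, k_3) = 0x04BF
s_5 = Round(s_4, k_4) = 0xBF28
s_6 = Round(s_5, k_5) = 0x28F1
s_7 = Round(s_6, k_6) = 0xF173
s_8 = Round(s_7, k_7) = 0x7351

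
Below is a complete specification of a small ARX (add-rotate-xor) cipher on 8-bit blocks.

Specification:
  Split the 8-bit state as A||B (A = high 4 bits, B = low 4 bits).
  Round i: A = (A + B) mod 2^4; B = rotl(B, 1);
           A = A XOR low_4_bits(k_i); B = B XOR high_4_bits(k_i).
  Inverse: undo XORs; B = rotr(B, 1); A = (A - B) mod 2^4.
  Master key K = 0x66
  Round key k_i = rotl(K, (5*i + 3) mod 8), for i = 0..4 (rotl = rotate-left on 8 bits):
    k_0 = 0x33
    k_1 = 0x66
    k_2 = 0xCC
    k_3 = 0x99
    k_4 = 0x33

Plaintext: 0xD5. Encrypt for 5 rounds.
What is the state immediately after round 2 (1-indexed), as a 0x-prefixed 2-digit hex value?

0xC5

s_0 = plaintext = 0xD5
s_1 = Round(s_0, k_0) = 0x19
s_2 = Round(s_1, k_1) = 0xC5
s_3 = Round(s_2, k_2) = 0xD6
s_4 = Round(s_3, k_3) = 0xA5
s_5 = Round(s_4, k_4) = 0xC9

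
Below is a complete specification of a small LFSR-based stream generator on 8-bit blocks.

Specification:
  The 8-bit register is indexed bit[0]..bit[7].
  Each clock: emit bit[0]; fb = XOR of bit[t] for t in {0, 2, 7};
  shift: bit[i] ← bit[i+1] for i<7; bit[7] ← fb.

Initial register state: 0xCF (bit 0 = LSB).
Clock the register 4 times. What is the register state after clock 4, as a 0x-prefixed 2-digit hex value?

0xBC

reg_0 = 0xCF
clock 1: out=1, reg = 0xE7
clock 2: out=1, reg = 0xF3
clock 3: out=1, reg = 0x79
clock 4: out=1, reg = 0xBC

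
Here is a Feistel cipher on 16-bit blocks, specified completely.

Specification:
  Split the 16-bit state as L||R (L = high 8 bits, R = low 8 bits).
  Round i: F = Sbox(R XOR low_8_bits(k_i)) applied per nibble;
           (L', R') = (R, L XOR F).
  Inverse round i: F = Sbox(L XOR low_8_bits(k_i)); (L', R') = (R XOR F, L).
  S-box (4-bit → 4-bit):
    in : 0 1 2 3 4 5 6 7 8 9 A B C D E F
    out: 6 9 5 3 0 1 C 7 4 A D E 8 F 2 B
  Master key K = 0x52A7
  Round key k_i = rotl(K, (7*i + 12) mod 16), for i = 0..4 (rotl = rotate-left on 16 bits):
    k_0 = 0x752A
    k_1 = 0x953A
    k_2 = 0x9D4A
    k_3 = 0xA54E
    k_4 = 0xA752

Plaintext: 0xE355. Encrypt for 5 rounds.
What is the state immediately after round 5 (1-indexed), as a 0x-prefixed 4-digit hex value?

0x9E9D

s_0 = plaintext = 0xE355
s_1 = Round(s_0, k_0) = 0x5598
s_2 = Round(s_1, k_1) = 0x9880
s_3 = Round(s_2, k_2) = 0x8015
s_4 = Round(s_3, k_3) = 0x159E
s_5 = Round(s_4, k_4) = 0x9E9D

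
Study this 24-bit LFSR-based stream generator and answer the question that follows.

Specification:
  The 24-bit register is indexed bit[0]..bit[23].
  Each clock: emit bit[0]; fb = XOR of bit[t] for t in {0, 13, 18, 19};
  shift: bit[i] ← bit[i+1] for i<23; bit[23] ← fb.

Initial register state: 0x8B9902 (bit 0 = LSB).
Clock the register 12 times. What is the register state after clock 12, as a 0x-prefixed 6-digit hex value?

0x78D8B9

reg_0 = 0x8B9902
clock 1: out=0, reg = 0xC5CC81
clock 2: out=1, reg = 0x62E640
clock 3: out=0, reg = 0xB17320
clock 4: out=0, reg = 0xD8B990
clock 5: out=0, reg = 0x6C5CC8
clock 6: out=0, reg = 0x362E64
clock 7: out=0, reg = 0x1B1732
clock 8: out=0, reg = 0x8D8B99
clock 9: out=1, reg = 0xC6C5CC
clock 10: out=0, reg = 0xE362E6
clock 11: out=0, reg = 0xF1B173
clock 12: out=1, reg = 0x78D8B9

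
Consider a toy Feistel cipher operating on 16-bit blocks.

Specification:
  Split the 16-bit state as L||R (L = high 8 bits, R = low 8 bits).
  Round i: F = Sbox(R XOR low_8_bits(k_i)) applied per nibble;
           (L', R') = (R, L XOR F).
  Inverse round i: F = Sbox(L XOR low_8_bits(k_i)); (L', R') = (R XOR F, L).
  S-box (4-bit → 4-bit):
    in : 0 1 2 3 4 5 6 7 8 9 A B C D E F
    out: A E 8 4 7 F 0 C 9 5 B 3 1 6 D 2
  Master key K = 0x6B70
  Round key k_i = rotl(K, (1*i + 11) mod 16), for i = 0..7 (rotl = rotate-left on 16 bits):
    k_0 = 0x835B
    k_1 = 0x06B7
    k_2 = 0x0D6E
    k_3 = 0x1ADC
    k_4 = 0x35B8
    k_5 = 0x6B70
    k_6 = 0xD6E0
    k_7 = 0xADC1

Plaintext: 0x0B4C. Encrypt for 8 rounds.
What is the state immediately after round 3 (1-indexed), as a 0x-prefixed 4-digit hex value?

0xB68E

s_0 = plaintext = 0x0B4C
s_1 = Round(s_0, k_0) = 0x4CE7
s_2 = Round(s_1, k_1) = 0xE7B6
s_3 = Round(s_2, k_2) = 0xB68E
s_4 = Round(s_3, k_3) = 0x8E4E
s_5 = Round(s_4, k_4) = 0x4EAE
s_6 = Round(s_5, k_5) = 0xAE23
s_7 = Round(s_6, k_6) = 0x23BA
s_8 = Round(s_7, k_7) = 0xBAE0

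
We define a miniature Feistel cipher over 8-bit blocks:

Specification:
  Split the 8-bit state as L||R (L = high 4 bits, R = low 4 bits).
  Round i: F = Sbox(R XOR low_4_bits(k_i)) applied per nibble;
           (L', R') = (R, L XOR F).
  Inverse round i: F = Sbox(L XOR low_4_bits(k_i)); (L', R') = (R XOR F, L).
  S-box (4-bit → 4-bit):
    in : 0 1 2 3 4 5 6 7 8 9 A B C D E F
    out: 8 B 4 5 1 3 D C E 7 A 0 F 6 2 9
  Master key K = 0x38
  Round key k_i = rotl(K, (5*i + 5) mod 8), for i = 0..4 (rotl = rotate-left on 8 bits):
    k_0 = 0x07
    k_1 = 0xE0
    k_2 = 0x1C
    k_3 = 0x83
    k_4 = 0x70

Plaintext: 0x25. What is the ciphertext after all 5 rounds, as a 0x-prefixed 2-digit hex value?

0x90

s_0 = plaintext = 0x25
s_1 = Round(s_0, k_0) = 0x56
s_2 = Round(s_1, k_1) = 0x68
s_3 = Round(s_2, k_2) = 0x87
s_4 = Round(s_3, k_3) = 0x79
s_5 = Round(s_4, k_4) = 0x90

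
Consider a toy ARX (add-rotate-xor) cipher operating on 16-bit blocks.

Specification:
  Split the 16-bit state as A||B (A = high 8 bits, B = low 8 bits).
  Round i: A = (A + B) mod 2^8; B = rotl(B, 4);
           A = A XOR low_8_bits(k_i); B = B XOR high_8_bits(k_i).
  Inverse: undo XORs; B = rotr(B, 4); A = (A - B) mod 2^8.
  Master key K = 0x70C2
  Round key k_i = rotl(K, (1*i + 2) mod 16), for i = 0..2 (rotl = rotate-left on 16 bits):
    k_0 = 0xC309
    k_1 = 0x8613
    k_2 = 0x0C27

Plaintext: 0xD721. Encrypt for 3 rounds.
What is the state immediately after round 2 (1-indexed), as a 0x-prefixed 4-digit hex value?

0xD19B

s_0 = plaintext = 0xD721
s_1 = Round(s_0, k_0) = 0xF1D1
s_2 = Round(s_1, k_1) = 0xD19B
s_3 = Round(s_2, k_2) = 0x4BB5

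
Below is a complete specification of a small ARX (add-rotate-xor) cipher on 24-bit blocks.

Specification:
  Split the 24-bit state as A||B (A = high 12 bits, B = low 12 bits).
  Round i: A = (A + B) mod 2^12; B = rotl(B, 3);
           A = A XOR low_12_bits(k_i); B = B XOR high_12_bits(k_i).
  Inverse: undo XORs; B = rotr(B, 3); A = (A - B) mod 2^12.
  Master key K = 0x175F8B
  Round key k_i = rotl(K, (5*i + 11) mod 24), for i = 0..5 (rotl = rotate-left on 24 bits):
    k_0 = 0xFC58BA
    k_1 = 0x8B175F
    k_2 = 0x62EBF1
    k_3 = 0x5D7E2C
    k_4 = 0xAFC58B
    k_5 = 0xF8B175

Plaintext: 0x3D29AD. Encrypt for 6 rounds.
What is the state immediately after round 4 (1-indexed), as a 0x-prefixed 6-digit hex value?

0xEECA93

s_0 = plaintext = 0x3D29AD
s_1 = Round(s_0, k_0) = 0x5C52A9
s_2 = Round(s_1, k_1) = 0xF31DF8
s_3 = Round(s_2, k_2) = 0x6D89E8
s_4 = Round(s_3, k_3) = 0xEECA93
s_5 = Round(s_4, k_4) = 0xCF4E61
s_6 = Round(s_5, k_5) = 0xA20C84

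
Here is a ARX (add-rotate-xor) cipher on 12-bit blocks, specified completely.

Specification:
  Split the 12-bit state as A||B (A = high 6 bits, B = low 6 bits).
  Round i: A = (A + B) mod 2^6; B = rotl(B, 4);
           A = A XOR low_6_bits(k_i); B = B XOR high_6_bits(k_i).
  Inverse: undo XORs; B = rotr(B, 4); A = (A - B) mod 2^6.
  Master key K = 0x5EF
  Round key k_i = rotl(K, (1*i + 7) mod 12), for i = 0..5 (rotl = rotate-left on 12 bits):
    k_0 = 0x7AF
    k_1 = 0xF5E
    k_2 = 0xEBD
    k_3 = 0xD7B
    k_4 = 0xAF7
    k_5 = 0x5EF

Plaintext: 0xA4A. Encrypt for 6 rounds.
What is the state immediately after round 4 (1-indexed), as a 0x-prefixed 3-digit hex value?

0x810

s_0 = plaintext = 0xA4A
s_1 = Round(s_0, k_0) = 0x73C
s_2 = Round(s_1, k_1) = 0x1B2
s_3 = Round(s_2, k_2) = 0x156
s_4 = Round(s_3, k_3) = 0x810
s_5 = Round(s_4, k_4) = 0x1EF
s_6 = Round(s_5, k_5) = 0x66C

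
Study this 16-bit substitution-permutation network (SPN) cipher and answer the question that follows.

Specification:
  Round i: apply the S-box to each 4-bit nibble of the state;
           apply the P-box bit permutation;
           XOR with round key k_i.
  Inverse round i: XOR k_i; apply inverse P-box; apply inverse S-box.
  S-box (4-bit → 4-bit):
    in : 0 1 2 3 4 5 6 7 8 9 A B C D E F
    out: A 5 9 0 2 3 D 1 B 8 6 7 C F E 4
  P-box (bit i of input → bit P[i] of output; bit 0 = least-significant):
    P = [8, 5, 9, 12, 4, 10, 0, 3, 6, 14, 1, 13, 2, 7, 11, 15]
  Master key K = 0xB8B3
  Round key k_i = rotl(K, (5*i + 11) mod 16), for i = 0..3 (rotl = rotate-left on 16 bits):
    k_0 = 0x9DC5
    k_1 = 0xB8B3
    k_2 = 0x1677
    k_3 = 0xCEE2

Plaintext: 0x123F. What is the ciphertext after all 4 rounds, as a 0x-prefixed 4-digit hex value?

0xE0C5

s_0 = plaintext = 0x123F
s_1 = Round(s_0, k_0) = 0xB781
s_2 = Round(s_1, k_1) = 0xB76F
s_3 = Round(s_2, k_2) = 0x1CAA
s_4 = Round(s_3, k_3) = 0xE0C5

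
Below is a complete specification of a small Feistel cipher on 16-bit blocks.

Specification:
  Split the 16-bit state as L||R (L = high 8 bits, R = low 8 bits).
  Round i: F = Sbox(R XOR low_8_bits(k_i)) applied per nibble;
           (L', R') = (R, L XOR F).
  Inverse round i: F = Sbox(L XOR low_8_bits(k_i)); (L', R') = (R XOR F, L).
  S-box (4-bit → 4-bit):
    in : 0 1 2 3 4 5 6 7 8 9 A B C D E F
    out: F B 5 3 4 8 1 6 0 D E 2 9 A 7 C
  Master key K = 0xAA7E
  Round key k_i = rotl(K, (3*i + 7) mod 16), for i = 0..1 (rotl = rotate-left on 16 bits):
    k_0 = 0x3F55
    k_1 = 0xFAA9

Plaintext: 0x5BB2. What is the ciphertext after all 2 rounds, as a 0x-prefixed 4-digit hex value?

s_0 = plaintext = 0x5BB2
s_1 = Round(s_0, k_0) = 0xB22D
s_2 = Round(s_1, k_1) = 0x2DB6

0x2DB6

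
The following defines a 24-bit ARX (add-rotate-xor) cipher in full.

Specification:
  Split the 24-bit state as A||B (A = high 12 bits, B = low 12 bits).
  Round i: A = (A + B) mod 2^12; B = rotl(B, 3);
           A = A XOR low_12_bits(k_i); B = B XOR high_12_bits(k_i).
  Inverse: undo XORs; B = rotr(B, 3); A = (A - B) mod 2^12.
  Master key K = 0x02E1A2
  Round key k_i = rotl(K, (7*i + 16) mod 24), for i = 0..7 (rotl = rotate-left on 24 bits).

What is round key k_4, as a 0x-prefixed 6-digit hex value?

K = 0x02E1A2
k_0 = rotl(K, (7*0+16) mod 24) = rotl(K, 16) = 0xA202E1
k_1 = rotl(K, (7*1+16) mod 24) = rotl(K, 23) = 0x0170D1
k_2 = rotl(K, (7*2+16) mod 24) = rotl(K, 6) = 0xB86880
k_3 = rotl(K, (7*3+16) mod 24) = rotl(K, 13) = 0x34405C
k_4 = rotl(K, (7*4+16) mod 24) = rotl(K, 20) = 0x202E1A

0x202E1A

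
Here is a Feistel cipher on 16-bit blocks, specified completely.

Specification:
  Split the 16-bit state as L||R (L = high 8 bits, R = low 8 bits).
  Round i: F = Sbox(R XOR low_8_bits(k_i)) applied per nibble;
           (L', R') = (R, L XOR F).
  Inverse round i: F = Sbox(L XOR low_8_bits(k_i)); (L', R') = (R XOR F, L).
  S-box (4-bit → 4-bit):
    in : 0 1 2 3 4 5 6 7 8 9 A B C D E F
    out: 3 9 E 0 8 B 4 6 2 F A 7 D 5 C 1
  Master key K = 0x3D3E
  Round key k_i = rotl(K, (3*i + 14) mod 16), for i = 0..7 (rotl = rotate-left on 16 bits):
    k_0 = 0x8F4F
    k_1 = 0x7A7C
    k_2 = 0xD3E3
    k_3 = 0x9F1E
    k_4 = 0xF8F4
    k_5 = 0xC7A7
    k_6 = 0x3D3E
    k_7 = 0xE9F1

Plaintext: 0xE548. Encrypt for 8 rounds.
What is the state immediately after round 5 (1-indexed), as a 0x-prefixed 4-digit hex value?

0xFFDE

s_0 = plaintext = 0xE548
s_1 = Round(s_0, k_0) = 0x48D3
s_2 = Round(s_1, k_1) = 0xD3E9
s_3 = Round(s_2, k_2) = 0xE9E9
s_4 = Round(s_3, k_3) = 0xE9FF
s_5 = Round(s_4, k_4) = 0xFFDE
s_6 = Round(s_5, k_5) = 0xDE90
s_7 = Round(s_6, k_6) = 0x9072
s_8 = Round(s_7, k_7) = 0x72B0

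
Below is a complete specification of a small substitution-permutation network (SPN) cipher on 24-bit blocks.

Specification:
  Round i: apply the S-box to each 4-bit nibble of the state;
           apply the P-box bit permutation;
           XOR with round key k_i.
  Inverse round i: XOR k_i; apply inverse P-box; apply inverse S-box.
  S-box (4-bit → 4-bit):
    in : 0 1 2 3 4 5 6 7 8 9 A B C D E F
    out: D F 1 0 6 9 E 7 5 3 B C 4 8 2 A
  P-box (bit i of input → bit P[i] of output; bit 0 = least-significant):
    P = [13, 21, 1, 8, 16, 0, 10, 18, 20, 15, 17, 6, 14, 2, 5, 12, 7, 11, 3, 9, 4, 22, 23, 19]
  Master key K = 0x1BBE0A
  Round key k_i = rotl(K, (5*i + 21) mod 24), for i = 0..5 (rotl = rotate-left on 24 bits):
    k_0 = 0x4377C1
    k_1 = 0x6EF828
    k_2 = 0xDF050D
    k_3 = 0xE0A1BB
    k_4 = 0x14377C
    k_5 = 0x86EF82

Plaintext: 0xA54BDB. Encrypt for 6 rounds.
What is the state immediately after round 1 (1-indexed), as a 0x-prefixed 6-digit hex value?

s_0 = plaintext = 0xA54BDB
s_1 = Round(s_0, k_0) = 0x0D7437
s_2 = Round(s_1, k_1) = 0xC41A1E
s_3 = Round(s_2, k_2) = 0x6AD960
s_4 = Round(s_3, k_3) = 0x3C1E38
s_5 = Round(s_4, k_4) = 0x14C752
s_6 = Round(s_5, k_5) = 0x5947BA

0x0D7437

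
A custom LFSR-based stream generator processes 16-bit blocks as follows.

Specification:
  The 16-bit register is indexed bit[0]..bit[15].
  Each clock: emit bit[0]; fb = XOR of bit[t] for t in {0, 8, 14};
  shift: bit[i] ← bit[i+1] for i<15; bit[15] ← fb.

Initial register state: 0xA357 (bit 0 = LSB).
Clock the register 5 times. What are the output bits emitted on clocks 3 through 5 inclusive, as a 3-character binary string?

101

reg_0 = 0xA357
clock 1: out=1, reg = 0x51AB
clock 2: out=1, reg = 0xA8D5
clock 3: out=1, reg = 0xD46A
clock 4: out=0, reg = 0xEA35
clock 5: out=1, reg = 0x751A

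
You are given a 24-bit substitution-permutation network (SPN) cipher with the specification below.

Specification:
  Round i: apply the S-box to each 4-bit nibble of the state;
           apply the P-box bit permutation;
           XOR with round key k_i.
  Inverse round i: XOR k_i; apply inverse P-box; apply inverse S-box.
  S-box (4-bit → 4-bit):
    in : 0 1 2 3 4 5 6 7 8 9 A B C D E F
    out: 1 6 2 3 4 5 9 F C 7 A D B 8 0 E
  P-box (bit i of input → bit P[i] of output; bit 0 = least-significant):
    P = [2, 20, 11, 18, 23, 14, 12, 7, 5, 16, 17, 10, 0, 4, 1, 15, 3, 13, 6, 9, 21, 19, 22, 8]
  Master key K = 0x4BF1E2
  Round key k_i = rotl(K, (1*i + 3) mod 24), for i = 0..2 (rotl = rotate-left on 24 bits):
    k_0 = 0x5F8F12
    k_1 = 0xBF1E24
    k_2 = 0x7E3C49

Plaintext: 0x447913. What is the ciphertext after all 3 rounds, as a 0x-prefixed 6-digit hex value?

0x3256F4

s_0 = plaintext = 0x447913
s_1 = Round(s_0, k_0) = 0x0C5F65
s_2 = Round(s_1, k_1) = 0x1C30AB
s_3 = Round(s_2, k_2) = 0x3256F4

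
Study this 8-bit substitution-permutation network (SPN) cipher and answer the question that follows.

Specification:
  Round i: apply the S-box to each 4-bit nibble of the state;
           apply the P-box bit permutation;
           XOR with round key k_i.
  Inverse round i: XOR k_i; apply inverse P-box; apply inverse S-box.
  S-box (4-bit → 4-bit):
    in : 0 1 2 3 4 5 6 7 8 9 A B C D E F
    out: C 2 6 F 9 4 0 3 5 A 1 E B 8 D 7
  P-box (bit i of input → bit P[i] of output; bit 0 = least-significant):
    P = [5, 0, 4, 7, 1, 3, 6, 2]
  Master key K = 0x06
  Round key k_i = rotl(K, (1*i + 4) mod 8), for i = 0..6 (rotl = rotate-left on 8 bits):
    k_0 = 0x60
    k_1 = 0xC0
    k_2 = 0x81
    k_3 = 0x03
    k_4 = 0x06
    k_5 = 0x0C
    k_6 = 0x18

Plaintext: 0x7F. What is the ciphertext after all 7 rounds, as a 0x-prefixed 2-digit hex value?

0x26

s_0 = plaintext = 0x7F
s_1 = Round(s_0, k_0) = 0x5B
s_2 = Round(s_1, k_1) = 0x11
s_3 = Round(s_2, k_2) = 0x88
s_4 = Round(s_3, k_3) = 0x71
s_5 = Round(s_4, k_4) = 0x0D
s_6 = Round(s_5, k_5) = 0xC8
s_7 = Round(s_6, k_6) = 0x26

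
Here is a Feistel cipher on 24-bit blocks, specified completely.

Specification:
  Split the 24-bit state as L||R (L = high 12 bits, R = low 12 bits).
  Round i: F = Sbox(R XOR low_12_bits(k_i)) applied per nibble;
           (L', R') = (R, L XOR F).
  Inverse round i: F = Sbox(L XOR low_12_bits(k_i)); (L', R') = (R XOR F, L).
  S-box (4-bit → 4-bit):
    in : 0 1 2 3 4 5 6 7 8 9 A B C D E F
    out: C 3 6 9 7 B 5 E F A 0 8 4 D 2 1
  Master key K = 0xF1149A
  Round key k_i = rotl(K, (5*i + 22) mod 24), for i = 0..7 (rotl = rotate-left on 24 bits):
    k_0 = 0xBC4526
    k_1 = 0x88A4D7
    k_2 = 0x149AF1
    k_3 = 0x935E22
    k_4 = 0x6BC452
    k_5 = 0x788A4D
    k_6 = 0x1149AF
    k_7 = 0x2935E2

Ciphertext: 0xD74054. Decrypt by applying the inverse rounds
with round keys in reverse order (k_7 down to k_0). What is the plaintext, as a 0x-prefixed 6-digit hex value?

s_0 = ciphertext = 0xD74054
s_1 = InvRound(s_0, k_7) = 0xFF1D74
s_2 = InvRound(s_1, k_6) = 0x8C6FF1
s_3 = InvRound(s_2, k_5) = 0x9098C6
s_4 = InvRound(s_3, k_4) = 0x57E909
s_5 = InvRound(s_4, k_3) = 0x1BD57E
s_6 = InvRound(s_5, k_2) = 0xD0A1BD
s_7 = InvRound(s_6, k_1) = 0xB60D0A
s_8 = InvRound(s_7, k_0) = 0xF7FB60

0xF7FB60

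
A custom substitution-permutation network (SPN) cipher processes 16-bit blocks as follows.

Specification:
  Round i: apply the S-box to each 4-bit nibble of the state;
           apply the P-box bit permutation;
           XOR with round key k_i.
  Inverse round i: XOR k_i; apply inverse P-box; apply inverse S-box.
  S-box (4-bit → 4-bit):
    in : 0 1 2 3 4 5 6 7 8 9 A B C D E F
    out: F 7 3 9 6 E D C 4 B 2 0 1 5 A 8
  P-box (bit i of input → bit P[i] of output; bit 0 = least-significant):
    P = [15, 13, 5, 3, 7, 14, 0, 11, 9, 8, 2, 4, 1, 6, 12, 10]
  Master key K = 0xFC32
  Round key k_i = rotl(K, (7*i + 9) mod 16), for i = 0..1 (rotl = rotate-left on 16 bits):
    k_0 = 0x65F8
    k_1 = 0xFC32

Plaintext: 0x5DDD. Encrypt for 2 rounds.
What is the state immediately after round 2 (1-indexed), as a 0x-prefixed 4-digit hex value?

s_0 = plaintext = 0x5DDD
s_1 = Round(s_0, k_0) = 0xF31D
s_2 = Round(s_1, k_1) = 0x3A83

0x3A83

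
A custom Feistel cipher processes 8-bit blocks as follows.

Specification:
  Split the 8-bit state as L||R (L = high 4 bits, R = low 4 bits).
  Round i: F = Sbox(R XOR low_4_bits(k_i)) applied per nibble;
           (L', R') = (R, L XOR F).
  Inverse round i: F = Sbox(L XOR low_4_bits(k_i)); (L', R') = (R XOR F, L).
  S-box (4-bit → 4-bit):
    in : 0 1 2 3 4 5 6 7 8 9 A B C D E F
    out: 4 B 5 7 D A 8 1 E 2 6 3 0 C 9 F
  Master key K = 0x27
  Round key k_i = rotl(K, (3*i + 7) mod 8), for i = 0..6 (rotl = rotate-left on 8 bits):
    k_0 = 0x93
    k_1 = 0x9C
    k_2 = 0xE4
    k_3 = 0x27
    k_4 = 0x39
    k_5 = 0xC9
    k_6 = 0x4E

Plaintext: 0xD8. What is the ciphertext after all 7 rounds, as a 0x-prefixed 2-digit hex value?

s_0 = plaintext = 0xD8
s_1 = Round(s_0, k_0) = 0x8E
s_2 = Round(s_1, k_1) = 0xED
s_3 = Round(s_2, k_2) = 0xDC
s_4 = Round(s_3, k_3) = 0xCE
s_5 = Round(s_4, k_4) = 0xED
s_6 = Round(s_5, k_5) = 0xD3
s_7 = Round(s_6, k_6) = 0x31

0x31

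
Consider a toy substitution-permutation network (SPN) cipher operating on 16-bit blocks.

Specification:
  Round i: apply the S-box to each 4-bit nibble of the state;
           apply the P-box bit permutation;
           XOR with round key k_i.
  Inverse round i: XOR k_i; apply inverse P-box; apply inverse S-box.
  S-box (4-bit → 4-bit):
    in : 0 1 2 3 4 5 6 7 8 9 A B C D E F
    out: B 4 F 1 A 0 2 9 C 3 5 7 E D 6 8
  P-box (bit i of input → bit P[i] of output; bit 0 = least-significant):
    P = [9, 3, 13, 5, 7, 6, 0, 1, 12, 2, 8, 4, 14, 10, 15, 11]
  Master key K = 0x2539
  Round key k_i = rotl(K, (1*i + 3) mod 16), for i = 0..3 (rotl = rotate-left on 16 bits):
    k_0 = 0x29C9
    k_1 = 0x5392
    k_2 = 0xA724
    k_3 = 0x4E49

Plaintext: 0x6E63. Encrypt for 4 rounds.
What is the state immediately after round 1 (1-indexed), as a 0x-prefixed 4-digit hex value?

0x2E8D

s_0 = plaintext = 0x6E63
s_1 = Round(s_0, k_0) = 0x2E8D
s_2 = Round(s_1, k_1) = 0xBCB5
s_3 = Round(s_2, k_2) = 0x62F1
s_4 = Round(s_3, k_3) = 0x7B5F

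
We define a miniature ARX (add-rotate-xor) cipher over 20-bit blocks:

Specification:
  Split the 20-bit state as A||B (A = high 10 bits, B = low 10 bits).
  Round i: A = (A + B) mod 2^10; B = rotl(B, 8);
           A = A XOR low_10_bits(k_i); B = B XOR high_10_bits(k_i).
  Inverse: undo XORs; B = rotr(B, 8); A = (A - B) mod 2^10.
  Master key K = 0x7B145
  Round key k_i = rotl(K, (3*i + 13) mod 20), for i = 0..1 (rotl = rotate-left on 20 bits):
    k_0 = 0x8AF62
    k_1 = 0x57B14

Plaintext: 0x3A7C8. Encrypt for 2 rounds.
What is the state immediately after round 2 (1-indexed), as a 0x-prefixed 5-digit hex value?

s_0 = plaintext = 0x3A7C8
s_1 = Round(s_0, k_0) = 0xF4ED9
s_2 = Round(s_1, k_1) = 0x6E0E8

0x6E0E8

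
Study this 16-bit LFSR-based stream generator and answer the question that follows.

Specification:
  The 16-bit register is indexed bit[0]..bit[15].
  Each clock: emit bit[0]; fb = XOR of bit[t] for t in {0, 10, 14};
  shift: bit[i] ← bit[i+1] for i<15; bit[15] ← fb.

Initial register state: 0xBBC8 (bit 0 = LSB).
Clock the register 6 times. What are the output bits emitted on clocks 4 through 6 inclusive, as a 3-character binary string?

reg_0 = 0xBBC8
clock 1: out=0, reg = 0x5DE4
clock 2: out=0, reg = 0x2EF2
clock 3: out=0, reg = 0x9779
clock 4: out=1, reg = 0x4BBC
clock 5: out=0, reg = 0xA5DE
clock 6: out=0, reg = 0xD2EF

100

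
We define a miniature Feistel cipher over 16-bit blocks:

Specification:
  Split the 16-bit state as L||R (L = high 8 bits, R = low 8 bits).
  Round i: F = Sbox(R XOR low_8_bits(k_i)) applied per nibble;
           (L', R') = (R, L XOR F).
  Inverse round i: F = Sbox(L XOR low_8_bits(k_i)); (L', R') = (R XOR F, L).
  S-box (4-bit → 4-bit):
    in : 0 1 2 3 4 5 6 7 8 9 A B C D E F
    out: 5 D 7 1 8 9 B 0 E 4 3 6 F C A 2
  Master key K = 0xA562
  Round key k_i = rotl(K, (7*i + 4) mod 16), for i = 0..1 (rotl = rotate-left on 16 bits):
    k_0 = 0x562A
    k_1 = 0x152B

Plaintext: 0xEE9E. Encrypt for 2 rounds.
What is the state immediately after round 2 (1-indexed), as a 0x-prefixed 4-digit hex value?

0x86A2

s_0 = plaintext = 0xEE9E
s_1 = Round(s_0, k_0) = 0x9E86
s_2 = Round(s_1, k_1) = 0x86A2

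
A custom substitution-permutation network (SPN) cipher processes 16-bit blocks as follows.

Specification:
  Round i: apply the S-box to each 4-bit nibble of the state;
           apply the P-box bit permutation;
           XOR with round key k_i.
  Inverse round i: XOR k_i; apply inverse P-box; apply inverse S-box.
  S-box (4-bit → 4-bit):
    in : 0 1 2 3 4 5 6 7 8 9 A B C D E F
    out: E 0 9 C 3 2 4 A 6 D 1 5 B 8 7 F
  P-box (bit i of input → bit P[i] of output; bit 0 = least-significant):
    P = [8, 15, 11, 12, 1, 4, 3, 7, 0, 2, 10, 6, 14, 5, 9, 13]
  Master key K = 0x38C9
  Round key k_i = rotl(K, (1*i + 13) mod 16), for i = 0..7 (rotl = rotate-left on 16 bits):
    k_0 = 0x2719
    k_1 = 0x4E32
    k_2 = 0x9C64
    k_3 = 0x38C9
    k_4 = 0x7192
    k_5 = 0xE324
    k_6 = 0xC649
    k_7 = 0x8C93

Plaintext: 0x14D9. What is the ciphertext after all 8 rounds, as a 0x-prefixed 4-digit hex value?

0xEAC0

s_0 = plaintext = 0x14D9
s_1 = Round(s_0, k_0) = 0x3E9C
s_2 = Round(s_1, k_1) = 0xF9BD
s_3 = Round(s_2, k_2) = 0xEA0F
s_4 = Round(s_3, k_3) = 0xE370
s_5 = Round(s_4, k_4) = 0xAF62
s_6 = Round(s_5, k_5) = 0xB669
s_7 = Round(s_6, k_6) = 0x9941
s_8 = Round(s_7, k_7) = 0xEAC0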